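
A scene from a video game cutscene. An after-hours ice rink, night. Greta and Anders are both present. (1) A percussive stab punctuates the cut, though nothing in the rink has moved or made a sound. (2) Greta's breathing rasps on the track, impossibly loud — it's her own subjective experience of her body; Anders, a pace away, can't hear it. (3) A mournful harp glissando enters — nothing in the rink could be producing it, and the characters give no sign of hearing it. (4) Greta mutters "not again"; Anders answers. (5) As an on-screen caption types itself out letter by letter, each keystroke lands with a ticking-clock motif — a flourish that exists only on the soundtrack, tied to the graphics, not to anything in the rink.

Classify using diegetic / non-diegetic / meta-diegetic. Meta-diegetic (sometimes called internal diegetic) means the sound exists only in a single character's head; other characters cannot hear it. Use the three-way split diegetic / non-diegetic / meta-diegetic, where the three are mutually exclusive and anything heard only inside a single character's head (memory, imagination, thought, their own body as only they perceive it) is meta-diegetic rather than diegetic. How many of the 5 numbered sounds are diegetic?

1

Sound (1): an editorial stinger — it belongs to the cut, not the story world, so non-diegetic.
Sound (2): a subjective body sound — Greta's private perception, inaudible to Anders, so meta-diegetic.
(3) score with no on-screen or off-screen source; it exists for the audience alone → non-diegetic.
(4) Greta is a character speaking aloud in the scene → diegetic.
(5) it accompanies on-screen graphics, not anything inside the story world → non-diegetic.
So 1 of the 5 is diegetic: (4).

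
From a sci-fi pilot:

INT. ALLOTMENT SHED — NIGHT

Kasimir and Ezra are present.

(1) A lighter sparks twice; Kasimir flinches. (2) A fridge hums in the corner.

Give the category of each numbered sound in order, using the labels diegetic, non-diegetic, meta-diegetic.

(1) is diegetic: the sound comes from a lighter physically present in the location.
(2) is diegetic: a fridge is part of the location's real environment.

diegetic, diegetic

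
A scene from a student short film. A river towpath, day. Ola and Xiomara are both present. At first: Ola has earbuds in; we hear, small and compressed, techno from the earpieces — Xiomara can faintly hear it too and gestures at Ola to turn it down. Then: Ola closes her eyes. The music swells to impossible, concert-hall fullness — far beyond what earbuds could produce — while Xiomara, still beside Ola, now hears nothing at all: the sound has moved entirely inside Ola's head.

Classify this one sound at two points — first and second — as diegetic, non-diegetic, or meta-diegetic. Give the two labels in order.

diegetic, meta-diegetic

First: the earbuds are a physical source both characters can hear → diegetic.
Second: the music now exists only as Ola's subjective experience; Xiomara can no longer hear it → meta-diegetic.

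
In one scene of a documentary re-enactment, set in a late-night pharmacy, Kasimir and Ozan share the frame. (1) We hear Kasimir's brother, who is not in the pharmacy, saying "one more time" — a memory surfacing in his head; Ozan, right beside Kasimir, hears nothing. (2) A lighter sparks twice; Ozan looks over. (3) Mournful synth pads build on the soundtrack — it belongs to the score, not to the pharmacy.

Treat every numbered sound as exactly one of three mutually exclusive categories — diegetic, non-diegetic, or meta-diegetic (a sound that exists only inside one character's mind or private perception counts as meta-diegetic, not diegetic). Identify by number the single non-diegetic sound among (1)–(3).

3

(1) a remembered line, private to Kasimir — not present in the room, not audible to Ozan → meta-diegetic.
(2) is diegetic: a lighter is a real object/event in the scene's world.
Sound (3): nothing in the pharmacy produces it and the characters don't hear it — pure soundtrack, so non-diegetic.
Only (3) is non-diegetic.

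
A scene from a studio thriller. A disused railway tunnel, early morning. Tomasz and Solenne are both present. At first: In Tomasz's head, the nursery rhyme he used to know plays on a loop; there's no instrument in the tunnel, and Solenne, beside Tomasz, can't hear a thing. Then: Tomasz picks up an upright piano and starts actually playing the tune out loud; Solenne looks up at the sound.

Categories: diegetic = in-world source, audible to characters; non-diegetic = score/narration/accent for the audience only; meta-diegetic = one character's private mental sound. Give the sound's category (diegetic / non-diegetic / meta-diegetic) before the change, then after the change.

meta-diegetic, diegetic

Before the change: the tune exists only as Tomasz's private memory; Solenne can't hear it → meta-diegetic.
After the change: Tomasz is now producing it live on an upright piano, in the room, and Solenne hears it → diegetic.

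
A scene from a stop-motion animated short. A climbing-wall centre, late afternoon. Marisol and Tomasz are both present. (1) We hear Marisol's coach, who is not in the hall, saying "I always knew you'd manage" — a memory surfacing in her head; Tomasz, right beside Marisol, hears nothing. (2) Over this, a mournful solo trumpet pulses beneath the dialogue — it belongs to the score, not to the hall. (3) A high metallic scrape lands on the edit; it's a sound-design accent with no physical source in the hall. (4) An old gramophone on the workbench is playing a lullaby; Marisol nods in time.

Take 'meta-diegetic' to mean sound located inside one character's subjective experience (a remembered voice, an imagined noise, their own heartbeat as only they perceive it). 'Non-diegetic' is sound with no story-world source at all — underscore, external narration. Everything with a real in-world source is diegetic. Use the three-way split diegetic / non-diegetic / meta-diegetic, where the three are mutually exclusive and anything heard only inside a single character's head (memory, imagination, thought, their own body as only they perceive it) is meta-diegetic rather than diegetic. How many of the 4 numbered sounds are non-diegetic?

(1) a remembered line, private to Marisol — not present in the room, not audible to Tomasz → meta-diegetic.
(2) is non-diegetic: score with no on-screen or off-screen source; it exists for the audience alone.
(3) is non-diegetic: it's a sound-design accent with no in-world source; no one in the scene can hear it.
(4) is diegetic: source music from an old gramophone, which exists in the story world.
Non-diegetic: (2), (3) — that's 2.

2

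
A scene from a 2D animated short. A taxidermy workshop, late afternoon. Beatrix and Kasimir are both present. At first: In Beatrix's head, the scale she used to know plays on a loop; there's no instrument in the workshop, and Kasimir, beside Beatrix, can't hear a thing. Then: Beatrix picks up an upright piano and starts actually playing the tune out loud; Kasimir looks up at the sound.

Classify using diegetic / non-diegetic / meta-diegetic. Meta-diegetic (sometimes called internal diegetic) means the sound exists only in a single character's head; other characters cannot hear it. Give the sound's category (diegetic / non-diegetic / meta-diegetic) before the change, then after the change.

Before the change: the tune exists only as Beatrix's private memory; Kasimir can't hear it → meta-diegetic.
After the change: Beatrix is now producing it live on an upright piano, in the room, and Kasimir hears it → diegetic.

meta-diegetic, diegetic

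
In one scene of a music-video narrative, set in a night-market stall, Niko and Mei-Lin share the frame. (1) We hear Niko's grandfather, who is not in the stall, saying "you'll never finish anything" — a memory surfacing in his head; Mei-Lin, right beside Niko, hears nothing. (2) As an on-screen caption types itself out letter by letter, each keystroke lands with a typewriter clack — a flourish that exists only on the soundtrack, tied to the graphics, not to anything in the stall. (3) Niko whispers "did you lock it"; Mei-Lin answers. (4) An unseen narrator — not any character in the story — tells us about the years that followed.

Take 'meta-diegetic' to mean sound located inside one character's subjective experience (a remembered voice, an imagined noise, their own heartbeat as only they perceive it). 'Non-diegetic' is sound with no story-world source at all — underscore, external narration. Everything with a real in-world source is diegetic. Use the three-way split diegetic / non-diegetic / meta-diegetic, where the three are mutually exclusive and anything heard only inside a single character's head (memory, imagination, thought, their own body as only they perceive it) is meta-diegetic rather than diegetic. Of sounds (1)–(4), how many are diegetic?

1

(1) is meta-diegetic: the voice is a memory playing only inside Niko's mind; Mei-Lin can't hear it.
Sound (2): the caption isn't part of the story world, so neither is the sound tied to it, so non-diegetic.
(3) is diegetic: on-screen dialogue — Niko speaks and Mei-Lin is there to hear.
Sound (4): external voice-over — not a character, not heard by anyone in the scene, so non-diegetic.
So 1 of the 4 is diegetic: (3).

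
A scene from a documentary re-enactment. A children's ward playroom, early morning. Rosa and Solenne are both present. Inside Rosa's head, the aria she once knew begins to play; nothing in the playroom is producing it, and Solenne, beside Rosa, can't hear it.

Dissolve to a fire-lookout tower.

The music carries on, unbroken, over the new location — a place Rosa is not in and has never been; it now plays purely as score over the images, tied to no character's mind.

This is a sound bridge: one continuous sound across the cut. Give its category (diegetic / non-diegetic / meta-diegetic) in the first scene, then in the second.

meta-diegetic, non-diegetic

Scene one: the music exists only inside Rosa's mind; Solenne can't hear it → meta-diegetic.
Scene two: it's detached from Rosa entirely and plays over unrelated images with no in-world source — conventional underscore → non-diegetic.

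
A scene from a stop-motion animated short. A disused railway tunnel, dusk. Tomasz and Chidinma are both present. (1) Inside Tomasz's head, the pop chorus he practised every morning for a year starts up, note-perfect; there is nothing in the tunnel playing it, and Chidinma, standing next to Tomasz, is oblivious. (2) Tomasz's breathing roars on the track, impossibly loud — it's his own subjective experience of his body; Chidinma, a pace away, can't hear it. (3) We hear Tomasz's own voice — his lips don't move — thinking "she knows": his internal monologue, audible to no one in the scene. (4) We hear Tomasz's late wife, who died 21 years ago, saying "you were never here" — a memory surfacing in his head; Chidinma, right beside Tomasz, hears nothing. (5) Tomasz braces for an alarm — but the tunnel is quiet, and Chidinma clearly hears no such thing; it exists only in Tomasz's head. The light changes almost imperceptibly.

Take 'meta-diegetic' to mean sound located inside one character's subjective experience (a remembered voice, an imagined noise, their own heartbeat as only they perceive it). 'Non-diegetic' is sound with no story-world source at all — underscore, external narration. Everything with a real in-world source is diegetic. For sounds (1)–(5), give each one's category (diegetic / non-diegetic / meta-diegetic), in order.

(1) is meta-diegetic: it lives in Tomasz's subjectivity, not in the tunnel.
(2) is meta-diegetic: a subjective body sound — Tomasz's private perception, inaudible to Chidinma.
(3) is meta-diegetic: internal monologue — inside Tomasz's mind, not spoken into the scene.
(4) is meta-diegetic: the voice is a memory playing only inside Tomasz's mind; Chidinma can't hear it.
(5) the sound is imagined by Tomasz; nothing in the story world is producing it and Chidinma can't hear it → meta-diegetic.

meta-diegetic, meta-diegetic, meta-diegetic, meta-diegetic, meta-diegetic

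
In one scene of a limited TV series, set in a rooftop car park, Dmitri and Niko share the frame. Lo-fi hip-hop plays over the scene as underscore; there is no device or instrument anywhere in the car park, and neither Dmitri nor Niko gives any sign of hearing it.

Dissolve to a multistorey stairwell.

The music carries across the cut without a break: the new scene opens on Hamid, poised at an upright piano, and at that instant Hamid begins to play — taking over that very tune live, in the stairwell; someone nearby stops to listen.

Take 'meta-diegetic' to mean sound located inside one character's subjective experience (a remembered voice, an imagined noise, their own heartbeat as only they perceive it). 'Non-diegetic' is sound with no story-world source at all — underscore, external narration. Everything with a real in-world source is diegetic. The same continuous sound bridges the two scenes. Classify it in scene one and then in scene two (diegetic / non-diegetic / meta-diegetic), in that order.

Scene one: there's no in-world source anywhere and no character hears it — underscore for the audience only → non-diegetic.
Scene two: from the moment Hamid starts playing, the tune is being performed on an upright piano inside the story world and another character hears it → diegetic.

non-diegetic, diegetic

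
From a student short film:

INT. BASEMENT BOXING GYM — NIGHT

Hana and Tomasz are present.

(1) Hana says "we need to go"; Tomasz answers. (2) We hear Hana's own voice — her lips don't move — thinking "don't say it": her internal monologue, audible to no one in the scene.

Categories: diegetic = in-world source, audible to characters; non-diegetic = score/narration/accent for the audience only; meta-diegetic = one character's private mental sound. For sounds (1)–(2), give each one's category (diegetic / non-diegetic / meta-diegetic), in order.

(1) is diegetic: on-screen dialogue — Hana speaks and Tomasz is there to hear.
(2) Hana's thought-voice: a private mental sound no other character can hear → meta-diegetic.

diegetic, meta-diegetic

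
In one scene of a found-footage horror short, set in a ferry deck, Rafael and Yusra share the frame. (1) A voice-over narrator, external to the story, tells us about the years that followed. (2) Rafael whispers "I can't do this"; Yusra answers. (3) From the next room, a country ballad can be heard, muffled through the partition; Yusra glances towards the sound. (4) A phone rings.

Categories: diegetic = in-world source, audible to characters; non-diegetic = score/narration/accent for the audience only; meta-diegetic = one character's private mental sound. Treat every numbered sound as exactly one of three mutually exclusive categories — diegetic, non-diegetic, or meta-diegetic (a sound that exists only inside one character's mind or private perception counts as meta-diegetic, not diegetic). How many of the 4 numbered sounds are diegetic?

3

(1) the narrator exists outside the story world, addressing only the audience → non-diegetic.
Sound (2): on-screen dialogue — Rafael speaks and Yusra is there to hear, so diegetic.
(3) it's coming from the next room — a location within the story world — and Yusra reacts → diegetic.
Sound (4): an in-world source (a phone); characters could hear it, so diegetic.
Diegetic: (2), (3), (4) — that's 3.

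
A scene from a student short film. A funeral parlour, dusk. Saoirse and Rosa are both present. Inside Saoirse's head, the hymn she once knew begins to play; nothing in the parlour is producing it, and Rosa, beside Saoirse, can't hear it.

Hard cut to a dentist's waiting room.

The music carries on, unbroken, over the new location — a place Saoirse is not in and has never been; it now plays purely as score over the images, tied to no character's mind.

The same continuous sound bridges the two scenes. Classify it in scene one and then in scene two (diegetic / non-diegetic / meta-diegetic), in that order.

meta-diegetic, non-diegetic

Scene one: the music exists only inside Saoirse's mind; Rosa can't hear it → meta-diegetic.
Scene two: it's detached from Saoirse entirely and plays over unrelated images with no in-world source — conventional underscore → non-diegetic.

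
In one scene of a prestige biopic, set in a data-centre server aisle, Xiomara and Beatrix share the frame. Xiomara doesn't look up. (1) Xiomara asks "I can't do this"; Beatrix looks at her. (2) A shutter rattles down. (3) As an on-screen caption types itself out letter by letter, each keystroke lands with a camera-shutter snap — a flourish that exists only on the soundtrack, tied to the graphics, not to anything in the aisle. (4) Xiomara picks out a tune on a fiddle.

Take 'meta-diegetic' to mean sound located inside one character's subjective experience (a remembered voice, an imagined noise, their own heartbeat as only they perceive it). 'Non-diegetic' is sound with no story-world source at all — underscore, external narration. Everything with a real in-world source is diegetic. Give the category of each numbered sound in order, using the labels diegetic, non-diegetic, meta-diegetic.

diegetic, diegetic, non-diegetic, diegetic

(1) Xiomara is a character speaking aloud in the scene → diegetic.
(2) is diegetic: an in-world source (a shutter); characters could hear it.
(3) is non-diegetic: the caption isn't part of the story world, so neither is the sound tied to it.
(4) Xiomara is producing the music live, in the story world → diegetic.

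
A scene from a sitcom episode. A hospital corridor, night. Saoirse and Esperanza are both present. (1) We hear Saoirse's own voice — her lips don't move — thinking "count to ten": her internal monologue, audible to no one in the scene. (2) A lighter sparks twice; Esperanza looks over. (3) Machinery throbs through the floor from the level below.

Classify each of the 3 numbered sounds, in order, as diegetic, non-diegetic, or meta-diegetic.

(1) internal monologue — inside Saoirse's mind, not spoken into the scene → meta-diegetic.
(2) the sound comes from a lighter physically present in the location → diegetic.
(3) machinery is part of the location's real environment → diegetic.

meta-diegetic, diegetic, diegetic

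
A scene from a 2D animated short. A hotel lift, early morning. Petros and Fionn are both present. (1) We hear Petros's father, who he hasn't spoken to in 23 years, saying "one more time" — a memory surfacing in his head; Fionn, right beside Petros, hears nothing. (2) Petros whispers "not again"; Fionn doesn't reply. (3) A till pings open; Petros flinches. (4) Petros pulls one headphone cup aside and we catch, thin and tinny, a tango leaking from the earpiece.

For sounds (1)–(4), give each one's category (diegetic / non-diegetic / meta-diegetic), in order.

(1) is meta-diegetic: a remembered line, private to Petros — not present in the room, not audible to Fionn.
(2) Petros is a character speaking aloud in the scene → diegetic.
(3) the sound comes from a till physically present in the location → diegetic.
(4) is diegetic: the headphones are an on-screen source.

meta-diegetic, diegetic, diegetic, diegetic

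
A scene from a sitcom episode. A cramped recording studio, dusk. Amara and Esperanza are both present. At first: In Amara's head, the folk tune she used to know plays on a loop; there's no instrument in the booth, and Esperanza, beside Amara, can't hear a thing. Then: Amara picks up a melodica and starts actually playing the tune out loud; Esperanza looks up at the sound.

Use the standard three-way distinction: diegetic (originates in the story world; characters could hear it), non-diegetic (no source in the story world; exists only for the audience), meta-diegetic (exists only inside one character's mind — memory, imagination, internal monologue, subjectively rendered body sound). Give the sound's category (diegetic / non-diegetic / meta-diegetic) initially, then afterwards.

Initially: the tune exists only as Amara's private memory; Esperanza can't hear it → meta-diegetic.
Afterwards: Amara is now producing it live on a melodica, in the room, and Esperanza hears it → diegetic.

meta-diegetic, diegetic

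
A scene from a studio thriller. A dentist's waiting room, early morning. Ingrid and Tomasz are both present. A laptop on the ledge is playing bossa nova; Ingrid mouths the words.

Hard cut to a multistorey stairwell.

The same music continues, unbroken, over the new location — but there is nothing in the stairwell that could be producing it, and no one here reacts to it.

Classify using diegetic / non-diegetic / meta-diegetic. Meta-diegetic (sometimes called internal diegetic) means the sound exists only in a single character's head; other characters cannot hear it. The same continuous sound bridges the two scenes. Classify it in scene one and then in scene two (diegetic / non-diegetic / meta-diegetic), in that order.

Scene one: a laptop is an on-screen source and Ingrid reacts to it → diegetic.
Scene two: there is no source in the stairwell and no one hears it — it's now underscore → non-diegetic.

diegetic, non-diegetic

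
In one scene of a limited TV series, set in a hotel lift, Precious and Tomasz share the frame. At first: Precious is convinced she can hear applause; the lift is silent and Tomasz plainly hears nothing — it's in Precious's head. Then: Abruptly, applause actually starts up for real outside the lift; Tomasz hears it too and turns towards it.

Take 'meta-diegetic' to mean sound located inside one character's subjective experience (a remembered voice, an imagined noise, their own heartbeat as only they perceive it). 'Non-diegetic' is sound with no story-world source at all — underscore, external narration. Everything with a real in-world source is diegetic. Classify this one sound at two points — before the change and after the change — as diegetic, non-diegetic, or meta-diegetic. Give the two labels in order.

meta-diegetic, diegetic

Before the change: only Precious 'hears' it — imagined, in her mind → meta-diegetic.
After the change: now there's a real external source and Tomasz hears it too — in the story world → diegetic.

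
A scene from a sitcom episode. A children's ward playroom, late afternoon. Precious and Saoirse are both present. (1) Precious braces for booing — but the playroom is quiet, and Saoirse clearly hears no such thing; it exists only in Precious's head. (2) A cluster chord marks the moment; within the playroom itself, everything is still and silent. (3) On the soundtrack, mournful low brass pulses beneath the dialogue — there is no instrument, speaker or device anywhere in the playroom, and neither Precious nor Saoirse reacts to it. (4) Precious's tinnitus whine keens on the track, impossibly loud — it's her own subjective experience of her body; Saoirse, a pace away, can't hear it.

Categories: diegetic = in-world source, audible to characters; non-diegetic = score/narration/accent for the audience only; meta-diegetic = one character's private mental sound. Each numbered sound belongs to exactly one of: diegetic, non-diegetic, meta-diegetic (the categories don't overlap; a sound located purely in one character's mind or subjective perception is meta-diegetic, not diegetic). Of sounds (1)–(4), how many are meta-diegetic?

(1) is meta-diegetic: the sound is imagined by Precious; nothing in the story world is producing it and Saoirse can't hear it.
(2) is non-diegetic: an editorial stinger — it belongs to the cut, not the story world.
Sound (3): score with no on-screen or off-screen source; it exists for the audience alone, so non-diegetic.
Sound (4): it's Precious's internal bodily sensation rendered as sound; only Precious 'hears' it, so meta-diegetic.
Meta-diegetic: (1), (4) — that's 2.

2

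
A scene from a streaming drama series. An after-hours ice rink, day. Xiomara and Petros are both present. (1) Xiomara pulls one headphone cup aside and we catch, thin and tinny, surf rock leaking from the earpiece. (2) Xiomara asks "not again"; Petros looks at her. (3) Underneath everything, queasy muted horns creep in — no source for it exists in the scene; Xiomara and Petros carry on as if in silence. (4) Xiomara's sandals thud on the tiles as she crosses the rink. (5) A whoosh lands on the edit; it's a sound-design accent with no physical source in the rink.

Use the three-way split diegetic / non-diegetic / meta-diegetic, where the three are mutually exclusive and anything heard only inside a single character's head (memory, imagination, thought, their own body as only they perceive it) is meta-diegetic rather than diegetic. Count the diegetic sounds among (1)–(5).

3

(1) is diegetic: the headphones are an on-screen source.
(2) on-screen dialogue — Xiomara speaks and Petros is there to hear → diegetic.
(3) is non-diegetic: score with no on-screen or off-screen source; it exists for the audience alone.
(4) is diegetic: a character's body making contact with the set — an in-world sound.
(5) is non-diegetic: nothing in the scene produces it; it's an accent added for the audience.
So 3 of the 5 are diegetic: (1), (2), (4).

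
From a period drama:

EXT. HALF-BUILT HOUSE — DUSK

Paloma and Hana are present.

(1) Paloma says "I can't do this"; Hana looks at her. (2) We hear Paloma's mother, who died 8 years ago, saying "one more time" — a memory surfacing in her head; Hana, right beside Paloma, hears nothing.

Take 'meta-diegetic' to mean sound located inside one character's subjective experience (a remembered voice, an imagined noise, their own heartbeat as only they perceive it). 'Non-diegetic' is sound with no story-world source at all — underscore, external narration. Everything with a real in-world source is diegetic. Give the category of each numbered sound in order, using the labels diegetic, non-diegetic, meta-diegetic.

(1) spoken by a character present in the story world → diegetic.
Sound (2): the voice is a memory playing only inside Paloma's mind; Hana can't hear it, so meta-diegetic.

diegetic, meta-diegetic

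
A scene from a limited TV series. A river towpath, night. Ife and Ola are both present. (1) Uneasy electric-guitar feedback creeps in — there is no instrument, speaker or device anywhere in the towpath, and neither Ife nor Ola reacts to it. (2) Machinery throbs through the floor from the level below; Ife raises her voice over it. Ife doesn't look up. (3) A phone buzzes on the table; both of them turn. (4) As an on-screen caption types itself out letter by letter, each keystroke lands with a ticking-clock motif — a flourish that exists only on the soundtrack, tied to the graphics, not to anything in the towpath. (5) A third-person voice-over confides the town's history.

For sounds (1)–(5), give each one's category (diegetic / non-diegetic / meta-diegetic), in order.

non-diegetic, diegetic, diegetic, non-diegetic, non-diegetic

Sound (1): nothing in the towpath produces it and the characters don't hear it — pure soundtrack, so non-diegetic.
(2) is diegetic: machinery is part of the location's real environment.
(3) is diegetic: an in-world source (a phone); characters could hear it.
(4) is non-diegetic: sound married to a title/caption — outside the diegesis by definition.
(5) is non-diegetic: external voice-over — not a character, not heard by anyone in the scene.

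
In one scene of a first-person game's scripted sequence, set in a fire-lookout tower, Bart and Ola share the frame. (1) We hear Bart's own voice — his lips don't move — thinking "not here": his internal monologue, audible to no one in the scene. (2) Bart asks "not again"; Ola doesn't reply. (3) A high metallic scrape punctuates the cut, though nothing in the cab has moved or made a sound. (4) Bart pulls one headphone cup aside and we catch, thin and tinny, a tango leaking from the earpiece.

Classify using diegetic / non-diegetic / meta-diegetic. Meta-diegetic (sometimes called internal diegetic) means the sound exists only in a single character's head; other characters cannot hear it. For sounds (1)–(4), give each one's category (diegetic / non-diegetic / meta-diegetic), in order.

meta-diegetic, diegetic, non-diegetic, diegetic

(1) is meta-diegetic: internal monologue — inside Bart's mind, not spoken into the scene.
(2) is diegetic: Bart is a character speaking aloud in the scene.
(3) it's a sound-design accent with no in-world source; no one in the scene can hear it → non-diegetic.
(4) it's leaking from a physical pair of headphones in the scene → diegetic.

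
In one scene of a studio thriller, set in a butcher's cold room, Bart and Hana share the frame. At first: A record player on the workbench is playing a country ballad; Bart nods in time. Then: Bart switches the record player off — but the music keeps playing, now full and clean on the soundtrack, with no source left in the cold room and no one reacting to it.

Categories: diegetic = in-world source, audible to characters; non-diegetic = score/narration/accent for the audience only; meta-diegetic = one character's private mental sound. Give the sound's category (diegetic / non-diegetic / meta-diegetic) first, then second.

First: a record player is a real in-scene source and Bart reacts to it → diegetic.
Second: there is no longer any in-world source and no one can hear it — it has become underscore → non-diegetic.

diegetic, non-diegetic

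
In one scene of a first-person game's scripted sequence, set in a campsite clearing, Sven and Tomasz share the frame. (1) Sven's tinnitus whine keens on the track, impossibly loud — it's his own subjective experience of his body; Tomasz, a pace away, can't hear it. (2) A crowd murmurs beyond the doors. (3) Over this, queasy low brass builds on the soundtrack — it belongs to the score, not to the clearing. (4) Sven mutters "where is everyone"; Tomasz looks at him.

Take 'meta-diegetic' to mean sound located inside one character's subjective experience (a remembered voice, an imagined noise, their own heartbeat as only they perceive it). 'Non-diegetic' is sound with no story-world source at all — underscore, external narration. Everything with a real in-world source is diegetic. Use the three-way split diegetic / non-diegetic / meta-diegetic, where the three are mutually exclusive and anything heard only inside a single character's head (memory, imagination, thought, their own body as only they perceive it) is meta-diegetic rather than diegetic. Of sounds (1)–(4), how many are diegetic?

(1) a subjective body sound — Sven's private perception, inaudible to Tomasz → meta-diegetic.
(2) a crowd is part of the location's real environment → diegetic.
Sound (3): it has no source in the story world and no character can hear it — it's underscore, so non-diegetic.
Sound (4): Sven is a character speaking aloud in the scene, so diegetic.
So 2 of the 4 are diegetic: (2), (4).

2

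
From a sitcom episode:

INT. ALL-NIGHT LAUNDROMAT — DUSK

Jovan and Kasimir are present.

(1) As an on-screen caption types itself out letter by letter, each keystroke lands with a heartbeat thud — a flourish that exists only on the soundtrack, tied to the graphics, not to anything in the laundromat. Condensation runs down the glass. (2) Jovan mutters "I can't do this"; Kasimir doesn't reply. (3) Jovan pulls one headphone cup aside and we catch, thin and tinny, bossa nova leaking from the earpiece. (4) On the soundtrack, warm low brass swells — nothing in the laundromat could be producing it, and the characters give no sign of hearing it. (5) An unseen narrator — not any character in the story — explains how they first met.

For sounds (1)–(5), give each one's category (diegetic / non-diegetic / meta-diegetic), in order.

non-diegetic, diegetic, diegetic, non-diegetic, non-diegetic

(1) the caption isn't part of the story world, so neither is the sound tied to it → non-diegetic.
(2) is diegetic: Jovan is a character speaking aloud in the scene.
(3) it's leaking from a physical pair of headphones in the scene → diegetic.
Sound (4): score with no on-screen or off-screen source; it exists for the audience alone, so non-diegetic.
Sound (5): commentary laid over the scene from outside the fiction, so non-diegetic.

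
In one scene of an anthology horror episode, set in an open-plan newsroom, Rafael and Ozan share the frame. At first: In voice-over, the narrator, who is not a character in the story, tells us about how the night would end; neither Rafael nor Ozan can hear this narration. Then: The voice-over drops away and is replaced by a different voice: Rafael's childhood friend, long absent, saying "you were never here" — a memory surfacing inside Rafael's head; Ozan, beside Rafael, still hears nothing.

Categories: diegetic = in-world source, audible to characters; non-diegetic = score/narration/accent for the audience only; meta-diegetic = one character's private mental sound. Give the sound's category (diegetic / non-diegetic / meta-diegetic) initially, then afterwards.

non-diegetic, meta-diegetic

Initially: the external narrator addresses only the audience — outside the story world → non-diegetic.
Afterwards: the replacement voice is a memory inside Rafael's mind specifically → meta-diegetic.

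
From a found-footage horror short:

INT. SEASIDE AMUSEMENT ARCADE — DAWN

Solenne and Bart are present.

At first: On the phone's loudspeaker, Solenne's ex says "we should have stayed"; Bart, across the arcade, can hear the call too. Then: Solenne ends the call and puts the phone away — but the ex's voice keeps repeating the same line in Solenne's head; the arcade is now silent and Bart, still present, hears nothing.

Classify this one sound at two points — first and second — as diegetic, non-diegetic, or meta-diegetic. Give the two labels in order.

diegetic, meta-diegetic

First: the loudspeaker is an in-world source; both Solenne and Bart hear the call → diegetic.
Second: with the phone off, the voice continues only as Solenne's private mental replay — Bart can't hear it → meta-diegetic.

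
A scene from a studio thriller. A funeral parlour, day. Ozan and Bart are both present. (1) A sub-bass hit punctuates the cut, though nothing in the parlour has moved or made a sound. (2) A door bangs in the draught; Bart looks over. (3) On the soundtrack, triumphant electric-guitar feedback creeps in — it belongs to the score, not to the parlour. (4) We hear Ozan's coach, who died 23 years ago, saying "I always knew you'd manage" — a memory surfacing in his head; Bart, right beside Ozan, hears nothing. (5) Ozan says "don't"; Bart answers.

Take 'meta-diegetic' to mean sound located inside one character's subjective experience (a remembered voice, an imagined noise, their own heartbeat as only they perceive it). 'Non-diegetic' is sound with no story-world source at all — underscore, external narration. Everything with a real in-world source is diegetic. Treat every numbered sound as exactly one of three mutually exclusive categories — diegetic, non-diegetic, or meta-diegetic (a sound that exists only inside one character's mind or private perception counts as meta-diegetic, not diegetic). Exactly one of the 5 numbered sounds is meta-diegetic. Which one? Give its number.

(1) is non-diegetic: nothing in the scene produces it; it's an accent added for the audience.
(2) is diegetic: an in-world source (a door); characters could hear it.
(3) it has no source in the story world and no character can hear it — it's underscore → non-diegetic.
(4) is meta-diegetic: it's Ozan's recollection rendered as sound; the other character can't hear it.
(5) on-screen dialogue — Ozan speaks and Bart is there to hear → diegetic.
Only (4) is meta-diegetic.

4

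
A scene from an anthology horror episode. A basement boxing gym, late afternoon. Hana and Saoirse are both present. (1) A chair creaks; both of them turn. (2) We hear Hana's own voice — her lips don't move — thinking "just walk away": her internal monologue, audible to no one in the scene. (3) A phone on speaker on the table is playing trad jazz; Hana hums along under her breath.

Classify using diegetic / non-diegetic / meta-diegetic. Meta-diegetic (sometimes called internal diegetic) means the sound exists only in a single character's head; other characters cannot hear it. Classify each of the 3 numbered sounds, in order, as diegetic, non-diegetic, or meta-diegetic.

diegetic, meta-diegetic, diegetic

Sound (1): an in-world source (a chair); characters could hear it, so diegetic.
Sound (2): internal monologue — inside Hana's mind, not spoken into the scene, so meta-diegetic.
Sound (3): source music from a phone on speaker, which exists in the story world, so diegetic.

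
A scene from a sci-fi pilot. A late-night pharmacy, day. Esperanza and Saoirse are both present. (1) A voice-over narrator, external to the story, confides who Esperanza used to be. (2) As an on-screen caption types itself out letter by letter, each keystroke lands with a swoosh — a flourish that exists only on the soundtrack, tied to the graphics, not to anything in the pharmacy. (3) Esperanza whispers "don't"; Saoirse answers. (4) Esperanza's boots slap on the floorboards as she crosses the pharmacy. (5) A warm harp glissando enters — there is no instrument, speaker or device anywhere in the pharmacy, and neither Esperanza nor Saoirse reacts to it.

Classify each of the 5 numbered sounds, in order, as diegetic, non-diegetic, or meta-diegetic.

(1) external voice-over — not a character, not heard by anyone in the scene → non-diegetic.
(2) is non-diegetic: sound married to a title/caption — outside the diegesis by definition.
(3) is diegetic: on-screen dialogue — Esperanza speaks and Saoirse is there to hear.
(4) is diegetic: it's the physical sound of Esperanza moving in the space.
(5) is non-diegetic: score with no on-screen or off-screen source; it exists for the audience alone.

non-diegetic, non-diegetic, diegetic, diegetic, non-diegetic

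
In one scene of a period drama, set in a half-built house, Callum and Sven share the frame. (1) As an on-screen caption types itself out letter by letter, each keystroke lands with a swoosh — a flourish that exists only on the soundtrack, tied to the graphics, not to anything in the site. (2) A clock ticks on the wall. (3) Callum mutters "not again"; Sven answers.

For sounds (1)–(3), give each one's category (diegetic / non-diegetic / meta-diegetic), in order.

Sound (1): the caption isn't part of the story world, so neither is the sound tied to it, so non-diegetic.
(2) is diegetic: a clock is a real object/event in the scene's world.
Sound (3): spoken by a character present in the story world, so diegetic.

non-diegetic, diegetic, diegetic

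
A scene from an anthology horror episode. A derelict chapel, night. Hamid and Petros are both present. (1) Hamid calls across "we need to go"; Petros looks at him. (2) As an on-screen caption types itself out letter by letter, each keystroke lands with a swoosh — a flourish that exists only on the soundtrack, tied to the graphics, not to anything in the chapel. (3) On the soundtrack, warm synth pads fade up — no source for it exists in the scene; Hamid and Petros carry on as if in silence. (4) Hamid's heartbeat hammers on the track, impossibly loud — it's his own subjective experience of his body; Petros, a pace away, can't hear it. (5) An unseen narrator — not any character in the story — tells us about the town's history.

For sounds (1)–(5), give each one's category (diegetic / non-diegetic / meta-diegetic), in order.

diegetic, non-diegetic, non-diegetic, meta-diegetic, non-diegetic

(1) on-screen dialogue — Hamid speaks and Petros is there to hear → diegetic.
Sound (2): the caption isn't part of the story world, so neither is the sound tied to it, so non-diegetic.
(3) is non-diegetic: it has no source in the story world and no character can hear it — it's underscore.
(4) is meta-diegetic: it's Hamid's internal bodily sensation rendered as sound; only Hamid 'hears' it.
(5) is non-diegetic: external voice-over — not a character, not heard by anyone in the scene.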